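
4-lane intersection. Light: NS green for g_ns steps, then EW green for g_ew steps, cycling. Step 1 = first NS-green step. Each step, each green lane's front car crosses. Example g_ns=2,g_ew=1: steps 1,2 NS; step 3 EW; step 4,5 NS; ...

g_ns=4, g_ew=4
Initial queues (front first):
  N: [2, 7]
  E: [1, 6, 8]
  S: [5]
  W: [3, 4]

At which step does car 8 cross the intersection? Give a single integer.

Step 1 [NS]: N:car2-GO,E:wait,S:car5-GO,W:wait | queues: N=1 E=3 S=0 W=2
Step 2 [NS]: N:car7-GO,E:wait,S:empty,W:wait | queues: N=0 E=3 S=0 W=2
Step 3 [NS]: N:empty,E:wait,S:empty,W:wait | queues: N=0 E=3 S=0 W=2
Step 4 [NS]: N:empty,E:wait,S:empty,W:wait | queues: N=0 E=3 S=0 W=2
Step 5 [EW]: N:wait,E:car1-GO,S:wait,W:car3-GO | queues: N=0 E=2 S=0 W=1
Step 6 [EW]: N:wait,E:car6-GO,S:wait,W:car4-GO | queues: N=0 E=1 S=0 W=0
Step 7 [EW]: N:wait,E:car8-GO,S:wait,W:empty | queues: N=0 E=0 S=0 W=0
Car 8 crosses at step 7

7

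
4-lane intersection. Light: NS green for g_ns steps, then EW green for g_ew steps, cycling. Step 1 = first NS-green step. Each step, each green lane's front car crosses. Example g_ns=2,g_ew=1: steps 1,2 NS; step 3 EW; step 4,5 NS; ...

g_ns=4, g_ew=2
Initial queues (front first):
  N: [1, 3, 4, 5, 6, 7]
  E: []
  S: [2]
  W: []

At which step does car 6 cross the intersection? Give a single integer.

Step 1 [NS]: N:car1-GO,E:wait,S:car2-GO,W:wait | queues: N=5 E=0 S=0 W=0
Step 2 [NS]: N:car3-GO,E:wait,S:empty,W:wait | queues: N=4 E=0 S=0 W=0
Step 3 [NS]: N:car4-GO,E:wait,S:empty,W:wait | queues: N=3 E=0 S=0 W=0
Step 4 [NS]: N:car5-GO,E:wait,S:empty,W:wait | queues: N=2 E=0 S=0 W=0
Step 5 [EW]: N:wait,E:empty,S:wait,W:empty | queues: N=2 E=0 S=0 W=0
Step 6 [EW]: N:wait,E:empty,S:wait,W:empty | queues: N=2 E=0 S=0 W=0
Step 7 [NS]: N:car6-GO,E:wait,S:empty,W:wait | queues: N=1 E=0 S=0 W=0
Step 8 [NS]: N:car7-GO,E:wait,S:empty,W:wait | queues: N=0 E=0 S=0 W=0
Car 6 crosses at step 7

7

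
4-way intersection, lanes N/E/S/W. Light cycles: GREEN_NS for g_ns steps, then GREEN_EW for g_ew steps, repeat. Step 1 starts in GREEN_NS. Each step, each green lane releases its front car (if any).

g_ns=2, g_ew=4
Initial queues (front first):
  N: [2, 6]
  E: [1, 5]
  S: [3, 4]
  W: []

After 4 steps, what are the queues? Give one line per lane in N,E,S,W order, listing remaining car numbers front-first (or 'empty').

Step 1 [NS]: N:car2-GO,E:wait,S:car3-GO,W:wait | queues: N=1 E=2 S=1 W=0
Step 2 [NS]: N:car6-GO,E:wait,S:car4-GO,W:wait | queues: N=0 E=2 S=0 W=0
Step 3 [EW]: N:wait,E:car1-GO,S:wait,W:empty | queues: N=0 E=1 S=0 W=0
Step 4 [EW]: N:wait,E:car5-GO,S:wait,W:empty | queues: N=0 E=0 S=0 W=0

N: empty
E: empty
S: empty
W: empty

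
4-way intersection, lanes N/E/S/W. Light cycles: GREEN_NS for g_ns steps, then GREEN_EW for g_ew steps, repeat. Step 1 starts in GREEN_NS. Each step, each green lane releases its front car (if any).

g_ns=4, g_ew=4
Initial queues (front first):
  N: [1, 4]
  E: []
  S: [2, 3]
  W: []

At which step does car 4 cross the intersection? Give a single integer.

Step 1 [NS]: N:car1-GO,E:wait,S:car2-GO,W:wait | queues: N=1 E=0 S=1 W=0
Step 2 [NS]: N:car4-GO,E:wait,S:car3-GO,W:wait | queues: N=0 E=0 S=0 W=0
Car 4 crosses at step 2

2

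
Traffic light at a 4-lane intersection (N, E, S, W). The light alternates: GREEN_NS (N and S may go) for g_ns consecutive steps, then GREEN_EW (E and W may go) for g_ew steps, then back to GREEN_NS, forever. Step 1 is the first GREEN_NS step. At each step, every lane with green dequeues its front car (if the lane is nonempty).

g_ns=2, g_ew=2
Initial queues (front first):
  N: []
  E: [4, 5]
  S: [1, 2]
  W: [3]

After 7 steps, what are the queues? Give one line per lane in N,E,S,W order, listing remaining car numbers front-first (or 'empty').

Step 1 [NS]: N:empty,E:wait,S:car1-GO,W:wait | queues: N=0 E=2 S=1 W=1
Step 2 [NS]: N:empty,E:wait,S:car2-GO,W:wait | queues: N=0 E=2 S=0 W=1
Step 3 [EW]: N:wait,E:car4-GO,S:wait,W:car3-GO | queues: N=0 E=1 S=0 W=0
Step 4 [EW]: N:wait,E:car5-GO,S:wait,W:empty | queues: N=0 E=0 S=0 W=0

N: empty
E: empty
S: empty
W: empty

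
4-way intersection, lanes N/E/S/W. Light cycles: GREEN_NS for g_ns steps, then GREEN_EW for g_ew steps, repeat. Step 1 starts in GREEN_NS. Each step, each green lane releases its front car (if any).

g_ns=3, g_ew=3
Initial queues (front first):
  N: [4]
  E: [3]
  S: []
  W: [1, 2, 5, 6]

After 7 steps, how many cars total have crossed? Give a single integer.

Step 1 [NS]: N:car4-GO,E:wait,S:empty,W:wait | queues: N=0 E=1 S=0 W=4
Step 2 [NS]: N:empty,E:wait,S:empty,W:wait | queues: N=0 E=1 S=0 W=4
Step 3 [NS]: N:empty,E:wait,S:empty,W:wait | queues: N=0 E=1 S=0 W=4
Step 4 [EW]: N:wait,E:car3-GO,S:wait,W:car1-GO | queues: N=0 E=0 S=0 W=3
Step 5 [EW]: N:wait,E:empty,S:wait,W:car2-GO | queues: N=0 E=0 S=0 W=2
Step 6 [EW]: N:wait,E:empty,S:wait,W:car5-GO | queues: N=0 E=0 S=0 W=1
Step 7 [NS]: N:empty,E:wait,S:empty,W:wait | queues: N=0 E=0 S=0 W=1
Cars crossed by step 7: 5

Answer: 5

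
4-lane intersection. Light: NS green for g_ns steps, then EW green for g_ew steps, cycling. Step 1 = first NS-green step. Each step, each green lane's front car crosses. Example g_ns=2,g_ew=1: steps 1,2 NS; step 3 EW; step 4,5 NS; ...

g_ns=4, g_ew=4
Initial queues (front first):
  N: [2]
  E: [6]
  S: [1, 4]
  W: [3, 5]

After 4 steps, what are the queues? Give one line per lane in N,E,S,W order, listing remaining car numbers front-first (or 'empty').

Step 1 [NS]: N:car2-GO,E:wait,S:car1-GO,W:wait | queues: N=0 E=1 S=1 W=2
Step 2 [NS]: N:empty,E:wait,S:car4-GO,W:wait | queues: N=0 E=1 S=0 W=2
Step 3 [NS]: N:empty,E:wait,S:empty,W:wait | queues: N=0 E=1 S=0 W=2
Step 4 [NS]: N:empty,E:wait,S:empty,W:wait | queues: N=0 E=1 S=0 W=2

N: empty
E: 6
S: empty
W: 3 5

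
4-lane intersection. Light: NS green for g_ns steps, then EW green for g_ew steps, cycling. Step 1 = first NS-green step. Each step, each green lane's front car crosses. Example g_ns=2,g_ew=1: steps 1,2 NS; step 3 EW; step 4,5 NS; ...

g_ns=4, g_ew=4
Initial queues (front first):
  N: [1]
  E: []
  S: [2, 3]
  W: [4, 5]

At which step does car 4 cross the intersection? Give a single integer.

Step 1 [NS]: N:car1-GO,E:wait,S:car2-GO,W:wait | queues: N=0 E=0 S=1 W=2
Step 2 [NS]: N:empty,E:wait,S:car3-GO,W:wait | queues: N=0 E=0 S=0 W=2
Step 3 [NS]: N:empty,E:wait,S:empty,W:wait | queues: N=0 E=0 S=0 W=2
Step 4 [NS]: N:empty,E:wait,S:empty,W:wait | queues: N=0 E=0 S=0 W=2
Step 5 [EW]: N:wait,E:empty,S:wait,W:car4-GO | queues: N=0 E=0 S=0 W=1
Step 6 [EW]: N:wait,E:empty,S:wait,W:car5-GO | queues: N=0 E=0 S=0 W=0
Car 4 crosses at step 5

5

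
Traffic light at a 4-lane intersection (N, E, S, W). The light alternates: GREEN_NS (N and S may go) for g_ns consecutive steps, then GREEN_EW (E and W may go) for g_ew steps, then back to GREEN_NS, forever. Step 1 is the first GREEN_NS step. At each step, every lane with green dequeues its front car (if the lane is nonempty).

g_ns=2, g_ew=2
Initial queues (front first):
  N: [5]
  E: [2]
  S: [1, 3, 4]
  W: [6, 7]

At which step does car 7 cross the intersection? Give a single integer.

Step 1 [NS]: N:car5-GO,E:wait,S:car1-GO,W:wait | queues: N=0 E=1 S=2 W=2
Step 2 [NS]: N:empty,E:wait,S:car3-GO,W:wait | queues: N=0 E=1 S=1 W=2
Step 3 [EW]: N:wait,E:car2-GO,S:wait,W:car6-GO | queues: N=0 E=0 S=1 W=1
Step 4 [EW]: N:wait,E:empty,S:wait,W:car7-GO | queues: N=0 E=0 S=1 W=0
Step 5 [NS]: N:empty,E:wait,S:car4-GO,W:wait | queues: N=0 E=0 S=0 W=0
Car 7 crosses at step 4

4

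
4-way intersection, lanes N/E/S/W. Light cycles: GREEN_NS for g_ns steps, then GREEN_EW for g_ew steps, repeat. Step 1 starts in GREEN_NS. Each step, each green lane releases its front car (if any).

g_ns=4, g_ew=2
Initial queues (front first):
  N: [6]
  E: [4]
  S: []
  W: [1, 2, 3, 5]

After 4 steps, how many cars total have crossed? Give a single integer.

Answer: 1

Derivation:
Step 1 [NS]: N:car6-GO,E:wait,S:empty,W:wait | queues: N=0 E=1 S=0 W=4
Step 2 [NS]: N:empty,E:wait,S:empty,W:wait | queues: N=0 E=1 S=0 W=4
Step 3 [NS]: N:empty,E:wait,S:empty,W:wait | queues: N=0 E=1 S=0 W=4
Step 4 [NS]: N:empty,E:wait,S:empty,W:wait | queues: N=0 E=1 S=0 W=4
Cars crossed by step 4: 1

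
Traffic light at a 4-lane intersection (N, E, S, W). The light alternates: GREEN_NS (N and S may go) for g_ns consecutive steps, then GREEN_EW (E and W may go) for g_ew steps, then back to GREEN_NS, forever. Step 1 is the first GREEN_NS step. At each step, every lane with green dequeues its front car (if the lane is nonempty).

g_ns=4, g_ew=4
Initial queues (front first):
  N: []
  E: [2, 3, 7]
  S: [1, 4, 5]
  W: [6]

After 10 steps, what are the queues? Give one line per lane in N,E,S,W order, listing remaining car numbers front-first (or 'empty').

Step 1 [NS]: N:empty,E:wait,S:car1-GO,W:wait | queues: N=0 E=3 S=2 W=1
Step 2 [NS]: N:empty,E:wait,S:car4-GO,W:wait | queues: N=0 E=3 S=1 W=1
Step 3 [NS]: N:empty,E:wait,S:car5-GO,W:wait | queues: N=0 E=3 S=0 W=1
Step 4 [NS]: N:empty,E:wait,S:empty,W:wait | queues: N=0 E=3 S=0 W=1
Step 5 [EW]: N:wait,E:car2-GO,S:wait,W:car6-GO | queues: N=0 E=2 S=0 W=0
Step 6 [EW]: N:wait,E:car3-GO,S:wait,W:empty | queues: N=0 E=1 S=0 W=0
Step 7 [EW]: N:wait,E:car7-GO,S:wait,W:empty | queues: N=0 E=0 S=0 W=0

N: empty
E: empty
S: empty
W: empty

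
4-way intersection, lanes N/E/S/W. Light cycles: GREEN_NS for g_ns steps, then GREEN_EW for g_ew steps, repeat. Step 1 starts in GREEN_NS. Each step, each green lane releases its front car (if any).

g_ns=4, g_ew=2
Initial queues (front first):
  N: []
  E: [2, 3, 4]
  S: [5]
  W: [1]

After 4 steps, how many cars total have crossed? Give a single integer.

Answer: 1

Derivation:
Step 1 [NS]: N:empty,E:wait,S:car5-GO,W:wait | queues: N=0 E=3 S=0 W=1
Step 2 [NS]: N:empty,E:wait,S:empty,W:wait | queues: N=0 E=3 S=0 W=1
Step 3 [NS]: N:empty,E:wait,S:empty,W:wait | queues: N=0 E=3 S=0 W=1
Step 4 [NS]: N:empty,E:wait,S:empty,W:wait | queues: N=0 E=3 S=0 W=1
Cars crossed by step 4: 1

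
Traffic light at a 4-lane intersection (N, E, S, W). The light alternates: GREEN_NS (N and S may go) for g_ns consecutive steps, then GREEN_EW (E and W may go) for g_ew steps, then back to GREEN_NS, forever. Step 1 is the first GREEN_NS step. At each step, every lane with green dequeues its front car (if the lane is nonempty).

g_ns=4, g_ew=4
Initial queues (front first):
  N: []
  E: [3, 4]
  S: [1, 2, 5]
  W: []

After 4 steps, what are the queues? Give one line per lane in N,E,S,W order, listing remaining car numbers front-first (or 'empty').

Step 1 [NS]: N:empty,E:wait,S:car1-GO,W:wait | queues: N=0 E=2 S=2 W=0
Step 2 [NS]: N:empty,E:wait,S:car2-GO,W:wait | queues: N=0 E=2 S=1 W=0
Step 3 [NS]: N:empty,E:wait,S:car5-GO,W:wait | queues: N=0 E=2 S=0 W=0
Step 4 [NS]: N:empty,E:wait,S:empty,W:wait | queues: N=0 E=2 S=0 W=0

N: empty
E: 3 4
S: empty
W: empty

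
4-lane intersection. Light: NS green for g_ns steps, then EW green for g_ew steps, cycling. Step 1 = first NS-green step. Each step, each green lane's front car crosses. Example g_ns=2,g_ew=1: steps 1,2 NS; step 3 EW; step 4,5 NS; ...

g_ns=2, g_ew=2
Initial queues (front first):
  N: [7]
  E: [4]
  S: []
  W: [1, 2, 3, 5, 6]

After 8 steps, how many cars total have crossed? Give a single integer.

Step 1 [NS]: N:car7-GO,E:wait,S:empty,W:wait | queues: N=0 E=1 S=0 W=5
Step 2 [NS]: N:empty,E:wait,S:empty,W:wait | queues: N=0 E=1 S=0 W=5
Step 3 [EW]: N:wait,E:car4-GO,S:wait,W:car1-GO | queues: N=0 E=0 S=0 W=4
Step 4 [EW]: N:wait,E:empty,S:wait,W:car2-GO | queues: N=0 E=0 S=0 W=3
Step 5 [NS]: N:empty,E:wait,S:empty,W:wait | queues: N=0 E=0 S=0 W=3
Step 6 [NS]: N:empty,E:wait,S:empty,W:wait | queues: N=0 E=0 S=0 W=3
Step 7 [EW]: N:wait,E:empty,S:wait,W:car3-GO | queues: N=0 E=0 S=0 W=2
Step 8 [EW]: N:wait,E:empty,S:wait,W:car5-GO | queues: N=0 E=0 S=0 W=1
Cars crossed by step 8: 6

Answer: 6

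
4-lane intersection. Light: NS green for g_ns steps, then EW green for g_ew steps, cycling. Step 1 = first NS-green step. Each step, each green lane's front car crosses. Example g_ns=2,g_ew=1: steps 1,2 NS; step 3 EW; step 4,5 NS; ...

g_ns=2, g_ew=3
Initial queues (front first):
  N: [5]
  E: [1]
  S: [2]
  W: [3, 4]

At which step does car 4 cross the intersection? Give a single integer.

Step 1 [NS]: N:car5-GO,E:wait,S:car2-GO,W:wait | queues: N=0 E=1 S=0 W=2
Step 2 [NS]: N:empty,E:wait,S:empty,W:wait | queues: N=0 E=1 S=0 W=2
Step 3 [EW]: N:wait,E:car1-GO,S:wait,W:car3-GO | queues: N=0 E=0 S=0 W=1
Step 4 [EW]: N:wait,E:empty,S:wait,W:car4-GO | queues: N=0 E=0 S=0 W=0
Car 4 crosses at step 4

4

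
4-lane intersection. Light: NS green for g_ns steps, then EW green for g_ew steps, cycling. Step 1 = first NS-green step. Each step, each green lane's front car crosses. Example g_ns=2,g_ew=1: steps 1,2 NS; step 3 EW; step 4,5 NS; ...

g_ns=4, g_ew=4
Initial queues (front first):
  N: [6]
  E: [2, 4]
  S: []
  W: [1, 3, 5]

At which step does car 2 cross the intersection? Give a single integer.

Step 1 [NS]: N:car6-GO,E:wait,S:empty,W:wait | queues: N=0 E=2 S=0 W=3
Step 2 [NS]: N:empty,E:wait,S:empty,W:wait | queues: N=0 E=2 S=0 W=3
Step 3 [NS]: N:empty,E:wait,S:empty,W:wait | queues: N=0 E=2 S=0 W=3
Step 4 [NS]: N:empty,E:wait,S:empty,W:wait | queues: N=0 E=2 S=0 W=3
Step 5 [EW]: N:wait,E:car2-GO,S:wait,W:car1-GO | queues: N=0 E=1 S=0 W=2
Step 6 [EW]: N:wait,E:car4-GO,S:wait,W:car3-GO | queues: N=0 E=0 S=0 W=1
Step 7 [EW]: N:wait,E:empty,S:wait,W:car5-GO | queues: N=0 E=0 S=0 W=0
Car 2 crosses at step 5

5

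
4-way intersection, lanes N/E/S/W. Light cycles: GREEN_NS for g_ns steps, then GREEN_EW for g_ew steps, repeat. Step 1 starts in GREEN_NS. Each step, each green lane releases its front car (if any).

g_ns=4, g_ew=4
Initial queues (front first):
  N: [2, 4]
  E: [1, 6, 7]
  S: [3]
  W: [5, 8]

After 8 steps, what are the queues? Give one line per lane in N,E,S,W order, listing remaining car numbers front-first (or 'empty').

Step 1 [NS]: N:car2-GO,E:wait,S:car3-GO,W:wait | queues: N=1 E=3 S=0 W=2
Step 2 [NS]: N:car4-GO,E:wait,S:empty,W:wait | queues: N=0 E=3 S=0 W=2
Step 3 [NS]: N:empty,E:wait,S:empty,W:wait | queues: N=0 E=3 S=0 W=2
Step 4 [NS]: N:empty,E:wait,S:empty,W:wait | queues: N=0 E=3 S=0 W=2
Step 5 [EW]: N:wait,E:car1-GO,S:wait,W:car5-GO | queues: N=0 E=2 S=0 W=1
Step 6 [EW]: N:wait,E:car6-GO,S:wait,W:car8-GO | queues: N=0 E=1 S=0 W=0
Step 7 [EW]: N:wait,E:car7-GO,S:wait,W:empty | queues: N=0 E=0 S=0 W=0

N: empty
E: empty
S: empty
W: empty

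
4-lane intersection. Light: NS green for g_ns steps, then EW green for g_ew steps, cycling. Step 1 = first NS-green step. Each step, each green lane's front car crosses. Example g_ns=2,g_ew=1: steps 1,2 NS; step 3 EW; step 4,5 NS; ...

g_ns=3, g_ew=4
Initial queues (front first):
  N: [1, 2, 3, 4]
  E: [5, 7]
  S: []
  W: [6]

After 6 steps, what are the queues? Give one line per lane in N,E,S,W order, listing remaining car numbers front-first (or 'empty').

Step 1 [NS]: N:car1-GO,E:wait,S:empty,W:wait | queues: N=3 E=2 S=0 W=1
Step 2 [NS]: N:car2-GO,E:wait,S:empty,W:wait | queues: N=2 E=2 S=0 W=1
Step 3 [NS]: N:car3-GO,E:wait,S:empty,W:wait | queues: N=1 E=2 S=0 W=1
Step 4 [EW]: N:wait,E:car5-GO,S:wait,W:car6-GO | queues: N=1 E=1 S=0 W=0
Step 5 [EW]: N:wait,E:car7-GO,S:wait,W:empty | queues: N=1 E=0 S=0 W=0
Step 6 [EW]: N:wait,E:empty,S:wait,W:empty | queues: N=1 E=0 S=0 W=0

N: 4
E: empty
S: empty
W: empty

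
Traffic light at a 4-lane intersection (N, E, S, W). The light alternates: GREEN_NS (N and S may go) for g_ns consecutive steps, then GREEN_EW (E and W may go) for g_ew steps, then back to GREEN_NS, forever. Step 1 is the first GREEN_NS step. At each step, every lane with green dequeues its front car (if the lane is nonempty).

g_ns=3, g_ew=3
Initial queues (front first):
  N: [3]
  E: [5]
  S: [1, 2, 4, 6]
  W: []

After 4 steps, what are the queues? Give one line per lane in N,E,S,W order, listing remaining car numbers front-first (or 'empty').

Step 1 [NS]: N:car3-GO,E:wait,S:car1-GO,W:wait | queues: N=0 E=1 S=3 W=0
Step 2 [NS]: N:empty,E:wait,S:car2-GO,W:wait | queues: N=0 E=1 S=2 W=0
Step 3 [NS]: N:empty,E:wait,S:car4-GO,W:wait | queues: N=0 E=1 S=1 W=0
Step 4 [EW]: N:wait,E:car5-GO,S:wait,W:empty | queues: N=0 E=0 S=1 W=0

N: empty
E: empty
S: 6
W: empty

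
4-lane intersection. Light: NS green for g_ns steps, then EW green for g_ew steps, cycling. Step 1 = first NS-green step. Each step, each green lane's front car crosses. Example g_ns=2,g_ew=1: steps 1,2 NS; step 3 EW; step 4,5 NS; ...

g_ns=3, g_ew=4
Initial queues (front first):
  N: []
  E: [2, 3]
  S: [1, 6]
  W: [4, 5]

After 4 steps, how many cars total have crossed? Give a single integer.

Answer: 4

Derivation:
Step 1 [NS]: N:empty,E:wait,S:car1-GO,W:wait | queues: N=0 E=2 S=1 W=2
Step 2 [NS]: N:empty,E:wait,S:car6-GO,W:wait | queues: N=0 E=2 S=0 W=2
Step 3 [NS]: N:empty,E:wait,S:empty,W:wait | queues: N=0 E=2 S=0 W=2
Step 4 [EW]: N:wait,E:car2-GO,S:wait,W:car4-GO | queues: N=0 E=1 S=0 W=1
Cars crossed by step 4: 4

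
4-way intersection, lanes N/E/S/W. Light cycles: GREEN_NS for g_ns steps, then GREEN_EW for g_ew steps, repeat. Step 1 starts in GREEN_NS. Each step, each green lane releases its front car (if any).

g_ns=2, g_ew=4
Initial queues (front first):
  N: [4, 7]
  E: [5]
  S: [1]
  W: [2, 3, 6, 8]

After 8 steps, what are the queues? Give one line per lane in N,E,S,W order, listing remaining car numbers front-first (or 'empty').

Step 1 [NS]: N:car4-GO,E:wait,S:car1-GO,W:wait | queues: N=1 E=1 S=0 W=4
Step 2 [NS]: N:car7-GO,E:wait,S:empty,W:wait | queues: N=0 E=1 S=0 W=4
Step 3 [EW]: N:wait,E:car5-GO,S:wait,W:car2-GO | queues: N=0 E=0 S=0 W=3
Step 4 [EW]: N:wait,E:empty,S:wait,W:car3-GO | queues: N=0 E=0 S=0 W=2
Step 5 [EW]: N:wait,E:empty,S:wait,W:car6-GO | queues: N=0 E=0 S=0 W=1
Step 6 [EW]: N:wait,E:empty,S:wait,W:car8-GO | queues: N=0 E=0 S=0 W=0

N: empty
E: empty
S: empty
W: empty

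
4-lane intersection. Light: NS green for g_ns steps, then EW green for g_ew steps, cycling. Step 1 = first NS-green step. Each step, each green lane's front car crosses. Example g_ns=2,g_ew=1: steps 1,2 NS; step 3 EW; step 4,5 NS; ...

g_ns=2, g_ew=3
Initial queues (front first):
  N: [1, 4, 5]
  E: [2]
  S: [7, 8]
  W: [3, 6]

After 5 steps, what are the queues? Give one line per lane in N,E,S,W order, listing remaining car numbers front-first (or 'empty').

Step 1 [NS]: N:car1-GO,E:wait,S:car7-GO,W:wait | queues: N=2 E=1 S=1 W=2
Step 2 [NS]: N:car4-GO,E:wait,S:car8-GO,W:wait | queues: N=1 E=1 S=0 W=2
Step 3 [EW]: N:wait,E:car2-GO,S:wait,W:car3-GO | queues: N=1 E=0 S=0 W=1
Step 4 [EW]: N:wait,E:empty,S:wait,W:car6-GO | queues: N=1 E=0 S=0 W=0
Step 5 [EW]: N:wait,E:empty,S:wait,W:empty | queues: N=1 E=0 S=0 W=0

N: 5
E: empty
S: empty
W: empty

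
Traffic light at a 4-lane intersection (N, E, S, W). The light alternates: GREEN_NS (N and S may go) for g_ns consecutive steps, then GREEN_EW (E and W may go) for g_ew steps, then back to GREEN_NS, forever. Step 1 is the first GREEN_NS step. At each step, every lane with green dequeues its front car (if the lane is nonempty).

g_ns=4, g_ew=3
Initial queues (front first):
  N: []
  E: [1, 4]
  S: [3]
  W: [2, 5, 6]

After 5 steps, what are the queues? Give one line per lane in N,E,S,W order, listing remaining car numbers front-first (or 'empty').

Step 1 [NS]: N:empty,E:wait,S:car3-GO,W:wait | queues: N=0 E=2 S=0 W=3
Step 2 [NS]: N:empty,E:wait,S:empty,W:wait | queues: N=0 E=2 S=0 W=3
Step 3 [NS]: N:empty,E:wait,S:empty,W:wait | queues: N=0 E=2 S=0 W=3
Step 4 [NS]: N:empty,E:wait,S:empty,W:wait | queues: N=0 E=2 S=0 W=3
Step 5 [EW]: N:wait,E:car1-GO,S:wait,W:car2-GO | queues: N=0 E=1 S=0 W=2

N: empty
E: 4
S: empty
W: 5 6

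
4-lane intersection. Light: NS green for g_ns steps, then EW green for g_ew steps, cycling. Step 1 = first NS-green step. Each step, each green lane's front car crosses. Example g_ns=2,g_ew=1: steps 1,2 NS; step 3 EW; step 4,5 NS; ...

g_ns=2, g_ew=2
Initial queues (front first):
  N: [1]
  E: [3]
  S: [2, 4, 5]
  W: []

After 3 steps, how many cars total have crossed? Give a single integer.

Step 1 [NS]: N:car1-GO,E:wait,S:car2-GO,W:wait | queues: N=0 E=1 S=2 W=0
Step 2 [NS]: N:empty,E:wait,S:car4-GO,W:wait | queues: N=0 E=1 S=1 W=0
Step 3 [EW]: N:wait,E:car3-GO,S:wait,W:empty | queues: N=0 E=0 S=1 W=0
Cars crossed by step 3: 4

Answer: 4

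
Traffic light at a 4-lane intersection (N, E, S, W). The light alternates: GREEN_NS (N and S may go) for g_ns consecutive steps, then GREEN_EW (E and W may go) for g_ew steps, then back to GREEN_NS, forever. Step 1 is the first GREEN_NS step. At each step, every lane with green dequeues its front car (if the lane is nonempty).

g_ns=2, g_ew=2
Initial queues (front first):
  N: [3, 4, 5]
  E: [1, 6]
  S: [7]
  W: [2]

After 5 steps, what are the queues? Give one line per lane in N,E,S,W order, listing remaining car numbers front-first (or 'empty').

Step 1 [NS]: N:car3-GO,E:wait,S:car7-GO,W:wait | queues: N=2 E=2 S=0 W=1
Step 2 [NS]: N:car4-GO,E:wait,S:empty,W:wait | queues: N=1 E=2 S=0 W=1
Step 3 [EW]: N:wait,E:car1-GO,S:wait,W:car2-GO | queues: N=1 E=1 S=0 W=0
Step 4 [EW]: N:wait,E:car6-GO,S:wait,W:empty | queues: N=1 E=0 S=0 W=0
Step 5 [NS]: N:car5-GO,E:wait,S:empty,W:wait | queues: N=0 E=0 S=0 W=0

N: empty
E: empty
S: empty
W: empty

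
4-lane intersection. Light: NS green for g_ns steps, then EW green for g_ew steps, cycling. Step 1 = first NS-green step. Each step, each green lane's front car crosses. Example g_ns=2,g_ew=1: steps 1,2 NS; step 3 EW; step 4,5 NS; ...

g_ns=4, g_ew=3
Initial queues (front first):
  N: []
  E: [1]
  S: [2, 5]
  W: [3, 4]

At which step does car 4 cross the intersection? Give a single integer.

Step 1 [NS]: N:empty,E:wait,S:car2-GO,W:wait | queues: N=0 E=1 S=1 W=2
Step 2 [NS]: N:empty,E:wait,S:car5-GO,W:wait | queues: N=0 E=1 S=0 W=2
Step 3 [NS]: N:empty,E:wait,S:empty,W:wait | queues: N=0 E=1 S=0 W=2
Step 4 [NS]: N:empty,E:wait,S:empty,W:wait | queues: N=0 E=1 S=0 W=2
Step 5 [EW]: N:wait,E:car1-GO,S:wait,W:car3-GO | queues: N=0 E=0 S=0 W=1
Step 6 [EW]: N:wait,E:empty,S:wait,W:car4-GO | queues: N=0 E=0 S=0 W=0
Car 4 crosses at step 6

6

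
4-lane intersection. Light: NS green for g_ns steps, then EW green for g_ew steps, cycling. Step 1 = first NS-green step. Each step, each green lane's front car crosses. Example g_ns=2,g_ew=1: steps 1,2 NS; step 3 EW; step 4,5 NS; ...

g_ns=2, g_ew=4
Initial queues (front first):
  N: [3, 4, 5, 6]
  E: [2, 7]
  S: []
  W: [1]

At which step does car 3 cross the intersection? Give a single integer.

Step 1 [NS]: N:car3-GO,E:wait,S:empty,W:wait | queues: N=3 E=2 S=0 W=1
Step 2 [NS]: N:car4-GO,E:wait,S:empty,W:wait | queues: N=2 E=2 S=0 W=1
Step 3 [EW]: N:wait,E:car2-GO,S:wait,W:car1-GO | queues: N=2 E=1 S=0 W=0
Step 4 [EW]: N:wait,E:car7-GO,S:wait,W:empty | queues: N=2 E=0 S=0 W=0
Step 5 [EW]: N:wait,E:empty,S:wait,W:empty | queues: N=2 E=0 S=0 W=0
Step 6 [EW]: N:wait,E:empty,S:wait,W:empty | queues: N=2 E=0 S=0 W=0
Step 7 [NS]: N:car5-GO,E:wait,S:empty,W:wait | queues: N=1 E=0 S=0 W=0
Step 8 [NS]: N:car6-GO,E:wait,S:empty,W:wait | queues: N=0 E=0 S=0 W=0
Car 3 crosses at step 1

1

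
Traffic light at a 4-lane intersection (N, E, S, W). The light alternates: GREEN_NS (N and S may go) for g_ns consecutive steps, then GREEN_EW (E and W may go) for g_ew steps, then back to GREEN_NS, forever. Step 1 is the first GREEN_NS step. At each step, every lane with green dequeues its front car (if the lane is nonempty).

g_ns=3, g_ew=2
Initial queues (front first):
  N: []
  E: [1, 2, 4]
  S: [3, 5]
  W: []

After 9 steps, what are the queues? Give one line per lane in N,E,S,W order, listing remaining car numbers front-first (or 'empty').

Step 1 [NS]: N:empty,E:wait,S:car3-GO,W:wait | queues: N=0 E=3 S=1 W=0
Step 2 [NS]: N:empty,E:wait,S:car5-GO,W:wait | queues: N=0 E=3 S=0 W=0
Step 3 [NS]: N:empty,E:wait,S:empty,W:wait | queues: N=0 E=3 S=0 W=0
Step 4 [EW]: N:wait,E:car1-GO,S:wait,W:empty | queues: N=0 E=2 S=0 W=0
Step 5 [EW]: N:wait,E:car2-GO,S:wait,W:empty | queues: N=0 E=1 S=0 W=0
Step 6 [NS]: N:empty,E:wait,S:empty,W:wait | queues: N=0 E=1 S=0 W=0
Step 7 [NS]: N:empty,E:wait,S:empty,W:wait | queues: N=0 E=1 S=0 W=0
Step 8 [NS]: N:empty,E:wait,S:empty,W:wait | queues: N=0 E=1 S=0 W=0
Step 9 [EW]: N:wait,E:car4-GO,S:wait,W:empty | queues: N=0 E=0 S=0 W=0

N: empty
E: empty
S: empty
W: empty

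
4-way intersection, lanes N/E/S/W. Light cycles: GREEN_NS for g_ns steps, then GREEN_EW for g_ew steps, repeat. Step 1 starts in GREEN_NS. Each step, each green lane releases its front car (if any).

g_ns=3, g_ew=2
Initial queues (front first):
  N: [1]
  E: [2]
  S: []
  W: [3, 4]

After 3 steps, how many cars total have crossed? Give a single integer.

Answer: 1

Derivation:
Step 1 [NS]: N:car1-GO,E:wait,S:empty,W:wait | queues: N=0 E=1 S=0 W=2
Step 2 [NS]: N:empty,E:wait,S:empty,W:wait | queues: N=0 E=1 S=0 W=2
Step 3 [NS]: N:empty,E:wait,S:empty,W:wait | queues: N=0 E=1 S=0 W=2
Cars crossed by step 3: 1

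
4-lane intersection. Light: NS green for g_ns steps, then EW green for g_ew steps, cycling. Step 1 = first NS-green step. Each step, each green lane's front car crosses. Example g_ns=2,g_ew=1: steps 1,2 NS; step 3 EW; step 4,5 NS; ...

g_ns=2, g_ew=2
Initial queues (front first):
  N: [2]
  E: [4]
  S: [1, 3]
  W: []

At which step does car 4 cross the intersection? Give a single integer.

Step 1 [NS]: N:car2-GO,E:wait,S:car1-GO,W:wait | queues: N=0 E=1 S=1 W=0
Step 2 [NS]: N:empty,E:wait,S:car3-GO,W:wait | queues: N=0 E=1 S=0 W=0
Step 3 [EW]: N:wait,E:car4-GO,S:wait,W:empty | queues: N=0 E=0 S=0 W=0
Car 4 crosses at step 3

3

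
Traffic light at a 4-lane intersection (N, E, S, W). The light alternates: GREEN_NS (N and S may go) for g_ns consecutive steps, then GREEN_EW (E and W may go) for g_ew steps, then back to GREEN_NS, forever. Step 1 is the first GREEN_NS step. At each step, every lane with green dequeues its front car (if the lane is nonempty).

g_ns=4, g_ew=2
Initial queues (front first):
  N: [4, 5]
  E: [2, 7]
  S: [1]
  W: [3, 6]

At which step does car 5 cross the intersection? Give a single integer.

Step 1 [NS]: N:car4-GO,E:wait,S:car1-GO,W:wait | queues: N=1 E=2 S=0 W=2
Step 2 [NS]: N:car5-GO,E:wait,S:empty,W:wait | queues: N=0 E=2 S=0 W=2
Step 3 [NS]: N:empty,E:wait,S:empty,W:wait | queues: N=0 E=2 S=0 W=2
Step 4 [NS]: N:empty,E:wait,S:empty,W:wait | queues: N=0 E=2 S=0 W=2
Step 5 [EW]: N:wait,E:car2-GO,S:wait,W:car3-GO | queues: N=0 E=1 S=0 W=1
Step 6 [EW]: N:wait,E:car7-GO,S:wait,W:car6-GO | queues: N=0 E=0 S=0 W=0
Car 5 crosses at step 2

2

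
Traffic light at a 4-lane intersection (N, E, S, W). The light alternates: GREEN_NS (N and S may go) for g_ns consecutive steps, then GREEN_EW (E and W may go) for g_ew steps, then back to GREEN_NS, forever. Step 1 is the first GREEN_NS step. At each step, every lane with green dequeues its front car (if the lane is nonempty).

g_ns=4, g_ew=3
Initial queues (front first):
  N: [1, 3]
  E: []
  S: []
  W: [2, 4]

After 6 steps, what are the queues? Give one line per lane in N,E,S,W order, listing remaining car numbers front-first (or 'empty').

Step 1 [NS]: N:car1-GO,E:wait,S:empty,W:wait | queues: N=1 E=0 S=0 W=2
Step 2 [NS]: N:car3-GO,E:wait,S:empty,W:wait | queues: N=0 E=0 S=0 W=2
Step 3 [NS]: N:empty,E:wait,S:empty,W:wait | queues: N=0 E=0 S=0 W=2
Step 4 [NS]: N:empty,E:wait,S:empty,W:wait | queues: N=0 E=0 S=0 W=2
Step 5 [EW]: N:wait,E:empty,S:wait,W:car2-GO | queues: N=0 E=0 S=0 W=1
Step 6 [EW]: N:wait,E:empty,S:wait,W:car4-GO | queues: N=0 E=0 S=0 W=0

N: empty
E: empty
S: empty
W: empty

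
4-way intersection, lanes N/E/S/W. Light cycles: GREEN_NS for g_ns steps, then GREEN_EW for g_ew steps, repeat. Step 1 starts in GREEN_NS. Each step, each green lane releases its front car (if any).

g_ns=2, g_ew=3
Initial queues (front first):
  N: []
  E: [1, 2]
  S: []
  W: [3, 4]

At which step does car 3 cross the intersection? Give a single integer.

Step 1 [NS]: N:empty,E:wait,S:empty,W:wait | queues: N=0 E=2 S=0 W=2
Step 2 [NS]: N:empty,E:wait,S:empty,W:wait | queues: N=0 E=2 S=0 W=2
Step 3 [EW]: N:wait,E:car1-GO,S:wait,W:car3-GO | queues: N=0 E=1 S=0 W=1
Step 4 [EW]: N:wait,E:car2-GO,S:wait,W:car4-GO | queues: N=0 E=0 S=0 W=0
Car 3 crosses at step 3

3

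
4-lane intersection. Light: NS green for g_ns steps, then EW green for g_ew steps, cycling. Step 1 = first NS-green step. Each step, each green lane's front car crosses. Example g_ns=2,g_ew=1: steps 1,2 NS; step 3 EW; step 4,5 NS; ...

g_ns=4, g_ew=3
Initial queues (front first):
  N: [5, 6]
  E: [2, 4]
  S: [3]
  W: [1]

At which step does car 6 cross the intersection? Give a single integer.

Step 1 [NS]: N:car5-GO,E:wait,S:car3-GO,W:wait | queues: N=1 E=2 S=0 W=1
Step 2 [NS]: N:car6-GO,E:wait,S:empty,W:wait | queues: N=0 E=2 S=0 W=1
Step 3 [NS]: N:empty,E:wait,S:empty,W:wait | queues: N=0 E=2 S=0 W=1
Step 4 [NS]: N:empty,E:wait,S:empty,W:wait | queues: N=0 E=2 S=0 W=1
Step 5 [EW]: N:wait,E:car2-GO,S:wait,W:car1-GO | queues: N=0 E=1 S=0 W=0
Step 6 [EW]: N:wait,E:car4-GO,S:wait,W:empty | queues: N=0 E=0 S=0 W=0
Car 6 crosses at step 2

2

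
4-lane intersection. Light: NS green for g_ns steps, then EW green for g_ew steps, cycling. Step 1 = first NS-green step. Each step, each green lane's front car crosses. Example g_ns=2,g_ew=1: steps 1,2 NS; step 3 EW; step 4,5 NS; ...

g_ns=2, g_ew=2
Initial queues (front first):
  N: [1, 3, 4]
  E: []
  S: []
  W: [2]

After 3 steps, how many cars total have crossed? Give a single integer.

Answer: 3

Derivation:
Step 1 [NS]: N:car1-GO,E:wait,S:empty,W:wait | queues: N=2 E=0 S=0 W=1
Step 2 [NS]: N:car3-GO,E:wait,S:empty,W:wait | queues: N=1 E=0 S=0 W=1
Step 3 [EW]: N:wait,E:empty,S:wait,W:car2-GO | queues: N=1 E=0 S=0 W=0
Cars crossed by step 3: 3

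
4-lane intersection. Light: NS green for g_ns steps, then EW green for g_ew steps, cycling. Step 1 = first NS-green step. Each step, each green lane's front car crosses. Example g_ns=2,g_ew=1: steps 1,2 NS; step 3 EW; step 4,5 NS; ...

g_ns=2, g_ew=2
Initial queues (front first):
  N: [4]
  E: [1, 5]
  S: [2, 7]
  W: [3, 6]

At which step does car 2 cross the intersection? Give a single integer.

Step 1 [NS]: N:car4-GO,E:wait,S:car2-GO,W:wait | queues: N=0 E=2 S=1 W=2
Step 2 [NS]: N:empty,E:wait,S:car7-GO,W:wait | queues: N=0 E=2 S=0 W=2
Step 3 [EW]: N:wait,E:car1-GO,S:wait,W:car3-GO | queues: N=0 E=1 S=0 W=1
Step 4 [EW]: N:wait,E:car5-GO,S:wait,W:car6-GO | queues: N=0 E=0 S=0 W=0
Car 2 crosses at step 1

1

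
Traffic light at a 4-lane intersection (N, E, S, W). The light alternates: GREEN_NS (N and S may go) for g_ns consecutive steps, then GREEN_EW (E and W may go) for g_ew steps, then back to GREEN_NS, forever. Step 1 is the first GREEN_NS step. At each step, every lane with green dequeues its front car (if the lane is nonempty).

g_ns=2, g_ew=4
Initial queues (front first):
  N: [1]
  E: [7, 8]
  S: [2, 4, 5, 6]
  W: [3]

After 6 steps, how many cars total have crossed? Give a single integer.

Answer: 6

Derivation:
Step 1 [NS]: N:car1-GO,E:wait,S:car2-GO,W:wait | queues: N=0 E=2 S=3 W=1
Step 2 [NS]: N:empty,E:wait,S:car4-GO,W:wait | queues: N=0 E=2 S=2 W=1
Step 3 [EW]: N:wait,E:car7-GO,S:wait,W:car3-GO | queues: N=0 E=1 S=2 W=0
Step 4 [EW]: N:wait,E:car8-GO,S:wait,W:empty | queues: N=0 E=0 S=2 W=0
Step 5 [EW]: N:wait,E:empty,S:wait,W:empty | queues: N=0 E=0 S=2 W=0
Step 6 [EW]: N:wait,E:empty,S:wait,W:empty | queues: N=0 E=0 S=2 W=0
Cars crossed by step 6: 6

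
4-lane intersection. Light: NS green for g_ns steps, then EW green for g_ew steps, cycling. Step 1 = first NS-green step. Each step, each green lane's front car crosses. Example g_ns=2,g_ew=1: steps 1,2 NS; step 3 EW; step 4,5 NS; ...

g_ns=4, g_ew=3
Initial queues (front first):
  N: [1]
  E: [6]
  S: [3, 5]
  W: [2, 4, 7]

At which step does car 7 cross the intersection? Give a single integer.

Step 1 [NS]: N:car1-GO,E:wait,S:car3-GO,W:wait | queues: N=0 E=1 S=1 W=3
Step 2 [NS]: N:empty,E:wait,S:car5-GO,W:wait | queues: N=0 E=1 S=0 W=3
Step 3 [NS]: N:empty,E:wait,S:empty,W:wait | queues: N=0 E=1 S=0 W=3
Step 4 [NS]: N:empty,E:wait,S:empty,W:wait | queues: N=0 E=1 S=0 W=3
Step 5 [EW]: N:wait,E:car6-GO,S:wait,W:car2-GO | queues: N=0 E=0 S=0 W=2
Step 6 [EW]: N:wait,E:empty,S:wait,W:car4-GO | queues: N=0 E=0 S=0 W=1
Step 7 [EW]: N:wait,E:empty,S:wait,W:car7-GO | queues: N=0 E=0 S=0 W=0
Car 7 crosses at step 7

7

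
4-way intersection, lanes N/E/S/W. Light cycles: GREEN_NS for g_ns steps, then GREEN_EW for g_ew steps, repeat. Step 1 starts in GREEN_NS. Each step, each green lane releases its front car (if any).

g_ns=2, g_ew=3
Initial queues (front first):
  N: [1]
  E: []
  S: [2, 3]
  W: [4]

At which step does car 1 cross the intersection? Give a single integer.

Step 1 [NS]: N:car1-GO,E:wait,S:car2-GO,W:wait | queues: N=0 E=0 S=1 W=1
Step 2 [NS]: N:empty,E:wait,S:car3-GO,W:wait | queues: N=0 E=0 S=0 W=1
Step 3 [EW]: N:wait,E:empty,S:wait,W:car4-GO | queues: N=0 E=0 S=0 W=0
Car 1 crosses at step 1

1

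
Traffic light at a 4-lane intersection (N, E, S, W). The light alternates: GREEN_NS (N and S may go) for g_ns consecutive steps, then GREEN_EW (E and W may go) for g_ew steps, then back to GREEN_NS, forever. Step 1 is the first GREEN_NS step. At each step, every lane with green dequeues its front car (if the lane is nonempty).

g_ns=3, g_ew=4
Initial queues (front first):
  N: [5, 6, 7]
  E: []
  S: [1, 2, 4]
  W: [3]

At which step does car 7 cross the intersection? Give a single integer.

Step 1 [NS]: N:car5-GO,E:wait,S:car1-GO,W:wait | queues: N=2 E=0 S=2 W=1
Step 2 [NS]: N:car6-GO,E:wait,S:car2-GO,W:wait | queues: N=1 E=0 S=1 W=1
Step 3 [NS]: N:car7-GO,E:wait,S:car4-GO,W:wait | queues: N=0 E=0 S=0 W=1
Step 4 [EW]: N:wait,E:empty,S:wait,W:car3-GO | queues: N=0 E=0 S=0 W=0
Car 7 crosses at step 3

3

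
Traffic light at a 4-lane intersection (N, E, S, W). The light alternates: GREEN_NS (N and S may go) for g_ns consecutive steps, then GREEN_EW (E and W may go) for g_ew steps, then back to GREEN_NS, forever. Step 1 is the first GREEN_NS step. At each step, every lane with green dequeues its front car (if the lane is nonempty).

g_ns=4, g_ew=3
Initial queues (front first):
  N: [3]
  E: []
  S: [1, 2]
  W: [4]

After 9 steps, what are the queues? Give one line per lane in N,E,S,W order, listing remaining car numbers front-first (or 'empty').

Step 1 [NS]: N:car3-GO,E:wait,S:car1-GO,W:wait | queues: N=0 E=0 S=1 W=1
Step 2 [NS]: N:empty,E:wait,S:car2-GO,W:wait | queues: N=0 E=0 S=0 W=1
Step 3 [NS]: N:empty,E:wait,S:empty,W:wait | queues: N=0 E=0 S=0 W=1
Step 4 [NS]: N:empty,E:wait,S:empty,W:wait | queues: N=0 E=0 S=0 W=1
Step 5 [EW]: N:wait,E:empty,S:wait,W:car4-GO | queues: N=0 E=0 S=0 W=0

N: empty
E: empty
S: empty
W: empty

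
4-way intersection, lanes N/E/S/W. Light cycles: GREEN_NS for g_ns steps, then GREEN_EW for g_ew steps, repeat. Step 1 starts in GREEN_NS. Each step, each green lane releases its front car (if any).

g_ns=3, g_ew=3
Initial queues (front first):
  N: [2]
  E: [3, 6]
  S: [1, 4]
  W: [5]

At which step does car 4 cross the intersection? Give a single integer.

Step 1 [NS]: N:car2-GO,E:wait,S:car1-GO,W:wait | queues: N=0 E=2 S=1 W=1
Step 2 [NS]: N:empty,E:wait,S:car4-GO,W:wait | queues: N=0 E=2 S=0 W=1
Step 3 [NS]: N:empty,E:wait,S:empty,W:wait | queues: N=0 E=2 S=0 W=1
Step 4 [EW]: N:wait,E:car3-GO,S:wait,W:car5-GO | queues: N=0 E=1 S=0 W=0
Step 5 [EW]: N:wait,E:car6-GO,S:wait,W:empty | queues: N=0 E=0 S=0 W=0
Car 4 crosses at step 2

2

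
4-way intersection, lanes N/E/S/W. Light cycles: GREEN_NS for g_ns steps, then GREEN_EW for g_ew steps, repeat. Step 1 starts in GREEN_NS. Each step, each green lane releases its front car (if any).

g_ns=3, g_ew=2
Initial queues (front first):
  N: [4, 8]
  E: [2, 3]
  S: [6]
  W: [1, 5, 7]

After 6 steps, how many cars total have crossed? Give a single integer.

Answer: 7

Derivation:
Step 1 [NS]: N:car4-GO,E:wait,S:car6-GO,W:wait | queues: N=1 E=2 S=0 W=3
Step 2 [NS]: N:car8-GO,E:wait,S:empty,W:wait | queues: N=0 E=2 S=0 W=3
Step 3 [NS]: N:empty,E:wait,S:empty,W:wait | queues: N=0 E=2 S=0 W=3
Step 4 [EW]: N:wait,E:car2-GO,S:wait,W:car1-GO | queues: N=0 E=1 S=0 W=2
Step 5 [EW]: N:wait,E:car3-GO,S:wait,W:car5-GO | queues: N=0 E=0 S=0 W=1
Step 6 [NS]: N:empty,E:wait,S:empty,W:wait | queues: N=0 E=0 S=0 W=1
Cars crossed by step 6: 7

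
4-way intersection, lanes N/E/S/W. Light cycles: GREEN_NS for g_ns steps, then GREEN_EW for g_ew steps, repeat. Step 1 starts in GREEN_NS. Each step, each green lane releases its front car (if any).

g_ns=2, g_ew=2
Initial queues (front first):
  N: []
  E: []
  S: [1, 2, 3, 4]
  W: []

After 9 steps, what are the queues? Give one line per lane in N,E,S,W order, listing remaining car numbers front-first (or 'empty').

Step 1 [NS]: N:empty,E:wait,S:car1-GO,W:wait | queues: N=0 E=0 S=3 W=0
Step 2 [NS]: N:empty,E:wait,S:car2-GO,W:wait | queues: N=0 E=0 S=2 W=0
Step 3 [EW]: N:wait,E:empty,S:wait,W:empty | queues: N=0 E=0 S=2 W=0
Step 4 [EW]: N:wait,E:empty,S:wait,W:empty | queues: N=0 E=0 S=2 W=0
Step 5 [NS]: N:empty,E:wait,S:car3-GO,W:wait | queues: N=0 E=0 S=1 W=0
Step 6 [NS]: N:empty,E:wait,S:car4-GO,W:wait | queues: N=0 E=0 S=0 W=0

N: empty
E: empty
S: empty
W: empty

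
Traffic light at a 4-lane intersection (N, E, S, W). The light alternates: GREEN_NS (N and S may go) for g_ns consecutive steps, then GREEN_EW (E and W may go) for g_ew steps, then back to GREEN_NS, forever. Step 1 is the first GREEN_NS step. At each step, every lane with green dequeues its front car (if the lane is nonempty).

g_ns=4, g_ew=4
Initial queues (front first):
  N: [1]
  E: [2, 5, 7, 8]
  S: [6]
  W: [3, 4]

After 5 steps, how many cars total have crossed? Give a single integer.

Answer: 4

Derivation:
Step 1 [NS]: N:car1-GO,E:wait,S:car6-GO,W:wait | queues: N=0 E=4 S=0 W=2
Step 2 [NS]: N:empty,E:wait,S:empty,W:wait | queues: N=0 E=4 S=0 W=2
Step 3 [NS]: N:empty,E:wait,S:empty,W:wait | queues: N=0 E=4 S=0 W=2
Step 4 [NS]: N:empty,E:wait,S:empty,W:wait | queues: N=0 E=4 S=0 W=2
Step 5 [EW]: N:wait,E:car2-GO,S:wait,W:car3-GO | queues: N=0 E=3 S=0 W=1
Cars crossed by step 5: 4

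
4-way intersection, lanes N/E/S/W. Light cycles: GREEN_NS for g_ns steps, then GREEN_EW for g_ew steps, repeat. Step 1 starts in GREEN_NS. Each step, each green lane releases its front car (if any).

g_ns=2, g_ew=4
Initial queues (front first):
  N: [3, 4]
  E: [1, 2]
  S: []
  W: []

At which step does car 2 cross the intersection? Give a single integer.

Step 1 [NS]: N:car3-GO,E:wait,S:empty,W:wait | queues: N=1 E=2 S=0 W=0
Step 2 [NS]: N:car4-GO,E:wait,S:empty,W:wait | queues: N=0 E=2 S=0 W=0
Step 3 [EW]: N:wait,E:car1-GO,S:wait,W:empty | queues: N=0 E=1 S=0 W=0
Step 4 [EW]: N:wait,E:car2-GO,S:wait,W:empty | queues: N=0 E=0 S=0 W=0
Car 2 crosses at step 4

4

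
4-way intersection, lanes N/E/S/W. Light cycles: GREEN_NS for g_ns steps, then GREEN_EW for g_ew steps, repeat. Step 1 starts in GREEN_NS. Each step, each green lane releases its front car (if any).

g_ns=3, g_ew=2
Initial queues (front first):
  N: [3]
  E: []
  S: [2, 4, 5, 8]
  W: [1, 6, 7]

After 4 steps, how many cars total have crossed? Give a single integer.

Answer: 5

Derivation:
Step 1 [NS]: N:car3-GO,E:wait,S:car2-GO,W:wait | queues: N=0 E=0 S=3 W=3
Step 2 [NS]: N:empty,E:wait,S:car4-GO,W:wait | queues: N=0 E=0 S=2 W=3
Step 3 [NS]: N:empty,E:wait,S:car5-GO,W:wait | queues: N=0 E=0 S=1 W=3
Step 4 [EW]: N:wait,E:empty,S:wait,W:car1-GO | queues: N=0 E=0 S=1 W=2
Cars crossed by step 4: 5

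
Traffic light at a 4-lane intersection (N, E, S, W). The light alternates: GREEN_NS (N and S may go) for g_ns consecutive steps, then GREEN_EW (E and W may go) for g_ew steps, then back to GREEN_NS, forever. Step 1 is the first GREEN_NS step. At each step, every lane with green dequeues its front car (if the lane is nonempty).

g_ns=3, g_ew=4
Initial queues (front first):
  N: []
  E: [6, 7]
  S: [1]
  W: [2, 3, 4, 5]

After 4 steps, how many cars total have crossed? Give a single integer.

Step 1 [NS]: N:empty,E:wait,S:car1-GO,W:wait | queues: N=0 E=2 S=0 W=4
Step 2 [NS]: N:empty,E:wait,S:empty,W:wait | queues: N=0 E=2 S=0 W=4
Step 3 [NS]: N:empty,E:wait,S:empty,W:wait | queues: N=0 E=2 S=0 W=4
Step 4 [EW]: N:wait,E:car6-GO,S:wait,W:car2-GO | queues: N=0 E=1 S=0 W=3
Cars crossed by step 4: 3

Answer: 3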